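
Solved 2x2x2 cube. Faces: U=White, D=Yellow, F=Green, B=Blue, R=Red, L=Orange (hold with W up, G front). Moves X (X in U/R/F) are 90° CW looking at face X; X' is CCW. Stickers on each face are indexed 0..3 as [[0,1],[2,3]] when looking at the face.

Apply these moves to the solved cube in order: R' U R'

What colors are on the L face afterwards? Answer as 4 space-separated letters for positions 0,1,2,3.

After move 1 (R'): R=RRRR U=WBWB F=GWGW D=YGYG B=YBYB
After move 2 (U): U=WWBB F=RRGW R=YBRR B=OOYB L=GWOO
After move 3 (R'): R=BRYR U=WYBO F=RWGB D=YRYW B=GOGB
Query: L face = GWOO

Answer: G W O O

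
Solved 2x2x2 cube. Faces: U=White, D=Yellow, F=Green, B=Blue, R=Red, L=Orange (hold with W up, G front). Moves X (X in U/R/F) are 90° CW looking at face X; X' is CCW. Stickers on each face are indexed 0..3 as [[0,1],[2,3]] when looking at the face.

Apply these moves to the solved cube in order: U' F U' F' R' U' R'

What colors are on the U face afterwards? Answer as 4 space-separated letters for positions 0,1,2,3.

Answer: B Y W O

Derivation:
After move 1 (U'): U=WWWW F=OOGG R=GGRR B=RRBB L=BBOO
After move 2 (F): F=GOGO U=WWOB R=WGWR D=RGYY L=BYOY
After move 3 (U'): U=WBWO F=BYGO R=GOWR B=WGBB L=RROY
After move 4 (F'): F=YOBG U=WBGW R=GORR D=RYYY L=ROOW
After move 5 (R'): R=ORGR U=WBGW F=YBBW D=ROYG B=YGYB
After move 6 (U'): U=BWWG F=ROBW R=YBGR B=ORYB L=YGOW
After move 7 (R'): R=BRYG U=BYWO F=RWBG D=ROYW B=GROB
Query: U face = BYWO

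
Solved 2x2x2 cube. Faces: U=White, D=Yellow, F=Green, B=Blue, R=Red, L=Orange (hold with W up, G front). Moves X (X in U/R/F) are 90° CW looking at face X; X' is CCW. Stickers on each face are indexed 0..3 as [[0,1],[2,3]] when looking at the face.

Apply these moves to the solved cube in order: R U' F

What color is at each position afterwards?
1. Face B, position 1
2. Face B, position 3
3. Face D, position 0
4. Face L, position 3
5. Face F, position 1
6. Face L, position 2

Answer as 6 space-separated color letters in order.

Answer: R B R B O O

Derivation:
After move 1 (R): R=RRRR U=WGWG F=GYGY D=YBYB B=WBWB
After move 2 (U'): U=GGWW F=OOGY R=GYRR B=RRWB L=WBOO
After move 3 (F): F=GOYO U=GGOB R=WYWR D=RGYB L=WYOB
Query 1: B[1] = R
Query 2: B[3] = B
Query 3: D[0] = R
Query 4: L[3] = B
Query 5: F[1] = O
Query 6: L[2] = O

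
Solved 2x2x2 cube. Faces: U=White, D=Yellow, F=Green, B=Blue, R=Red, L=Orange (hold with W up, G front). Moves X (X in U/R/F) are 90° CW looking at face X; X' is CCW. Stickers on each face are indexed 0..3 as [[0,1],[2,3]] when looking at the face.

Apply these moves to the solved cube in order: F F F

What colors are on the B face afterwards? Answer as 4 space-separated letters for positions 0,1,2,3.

After move 1 (F): F=GGGG U=WWOO R=WRWR D=RRYY L=OYOY
After move 2 (F): F=GGGG U=WWYY R=OROR D=WWYY L=OROR
After move 3 (F): F=GGGG U=WWRR R=YRYR D=OOYY L=OWOW
Query: B face = BBBB

Answer: B B B B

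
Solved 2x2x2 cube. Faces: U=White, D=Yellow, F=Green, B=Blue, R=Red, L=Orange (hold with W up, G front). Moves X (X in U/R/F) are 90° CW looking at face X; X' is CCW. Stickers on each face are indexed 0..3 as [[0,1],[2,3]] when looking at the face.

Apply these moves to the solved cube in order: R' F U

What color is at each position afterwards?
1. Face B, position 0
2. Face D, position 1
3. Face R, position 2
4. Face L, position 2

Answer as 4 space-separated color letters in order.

Answer: O R B O

Derivation:
After move 1 (R'): R=RRRR U=WBWB F=GWGW D=YGYG B=YBYB
After move 2 (F): F=GGWW U=WBOO R=WRBR D=RRYG L=OYOG
After move 3 (U): U=OWOB F=WRWW R=YBBR B=OYYB L=GGOG
Query 1: B[0] = O
Query 2: D[1] = R
Query 3: R[2] = B
Query 4: L[2] = O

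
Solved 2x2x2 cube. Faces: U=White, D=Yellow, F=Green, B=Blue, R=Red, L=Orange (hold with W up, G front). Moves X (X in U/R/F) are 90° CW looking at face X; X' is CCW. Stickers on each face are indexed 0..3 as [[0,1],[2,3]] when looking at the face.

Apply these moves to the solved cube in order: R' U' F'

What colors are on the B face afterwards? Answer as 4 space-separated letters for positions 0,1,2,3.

Answer: R R Y B

Derivation:
After move 1 (R'): R=RRRR U=WBWB F=GWGW D=YGYG B=YBYB
After move 2 (U'): U=BBWW F=OOGW R=GWRR B=RRYB L=YBOO
After move 3 (F'): F=OWOG U=BBGR R=GWYR D=BOYG L=YWOW
Query: B face = RRYB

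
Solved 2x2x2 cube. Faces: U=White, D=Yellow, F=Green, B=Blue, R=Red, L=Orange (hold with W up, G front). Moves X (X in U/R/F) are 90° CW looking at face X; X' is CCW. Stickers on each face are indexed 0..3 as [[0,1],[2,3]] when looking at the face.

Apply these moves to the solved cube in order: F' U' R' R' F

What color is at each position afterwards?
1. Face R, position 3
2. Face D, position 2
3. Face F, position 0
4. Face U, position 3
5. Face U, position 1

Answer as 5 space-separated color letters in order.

After move 1 (F'): F=GGGG U=WWRR R=YRYR D=OOYY L=OWOW
After move 2 (U'): U=WRWR F=OWGG R=GGYR B=YRBB L=BBOW
After move 3 (R'): R=GRGY U=WBWY F=ORGR D=OWYG B=YROB
After move 4 (R'): R=RYGG U=WOWY F=OBGY D=ORYR B=GRWB
After move 5 (F): F=GOYB U=WOWB R=WYYG D=GRYR L=BOOR
Query 1: R[3] = G
Query 2: D[2] = Y
Query 3: F[0] = G
Query 4: U[3] = B
Query 5: U[1] = O

Answer: G Y G B O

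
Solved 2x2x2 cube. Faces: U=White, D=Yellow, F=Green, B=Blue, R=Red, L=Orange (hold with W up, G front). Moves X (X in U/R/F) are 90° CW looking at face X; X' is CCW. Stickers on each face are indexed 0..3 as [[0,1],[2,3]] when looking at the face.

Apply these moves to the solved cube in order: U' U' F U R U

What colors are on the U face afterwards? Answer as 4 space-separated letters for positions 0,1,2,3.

After move 1 (U'): U=WWWW F=OOGG R=GGRR B=RRBB L=BBOO
After move 2 (U'): U=WWWW F=BBGG R=OORR B=GGBB L=RROO
After move 3 (F): F=GBGB U=WWOR R=WOWR D=ROYY L=RYOY
After move 4 (U): U=OWRW F=WOGB R=GGWR B=RYBB L=GBOY
After move 5 (R): R=WGRG U=OORB F=WOGY D=RBYR B=WYWB
After move 6 (U): U=ROBO F=WGGY R=WYRG B=GBWB L=WOOY
Query: U face = ROBO

Answer: R O B O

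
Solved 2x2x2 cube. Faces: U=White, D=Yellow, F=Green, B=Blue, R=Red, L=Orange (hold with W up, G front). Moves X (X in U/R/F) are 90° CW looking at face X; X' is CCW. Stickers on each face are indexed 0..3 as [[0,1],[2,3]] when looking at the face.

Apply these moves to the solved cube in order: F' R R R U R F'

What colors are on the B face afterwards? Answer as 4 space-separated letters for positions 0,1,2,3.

After move 1 (F'): F=GGGG U=WWRR R=YRYR D=OOYY L=OWOW
After move 2 (R): R=YYRR U=WGRG F=GOGY D=OBYB B=RBWB
After move 3 (R): R=RYRY U=WORY F=GBGB D=OWYR B=GBGB
After move 4 (R): R=RRYY U=WBRB F=GWGR D=OGYG B=YBOB
After move 5 (U): U=RWBB F=RRGR R=YBYY B=OWOB L=GWOW
After move 6 (R): R=YYYB U=RRBR F=RGGG D=OOYO B=BWWB
After move 7 (F'): F=GGRG U=RRYY R=OYOB D=WWYO L=GROB
Query: B face = BWWB

Answer: B W W B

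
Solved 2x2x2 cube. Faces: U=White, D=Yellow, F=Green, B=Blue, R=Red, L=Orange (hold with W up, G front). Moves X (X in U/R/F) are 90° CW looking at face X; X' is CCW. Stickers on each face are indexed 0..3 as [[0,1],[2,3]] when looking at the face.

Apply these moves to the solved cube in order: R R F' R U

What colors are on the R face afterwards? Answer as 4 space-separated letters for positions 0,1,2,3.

Answer: R B R R

Derivation:
After move 1 (R): R=RRRR U=WGWG F=GYGY D=YBYB B=WBWB
After move 2 (R): R=RRRR U=WYWY F=GBGB D=YWYW B=GBGB
After move 3 (F'): F=BBGG U=WYRR R=WRYR D=OOYW L=OYOW
After move 4 (R): R=YWRR U=WBRG F=BOGW D=OGYG B=RBYB
After move 5 (U): U=RWGB F=YWGW R=RBRR B=OYYB L=BOOW
Query: R face = RBRR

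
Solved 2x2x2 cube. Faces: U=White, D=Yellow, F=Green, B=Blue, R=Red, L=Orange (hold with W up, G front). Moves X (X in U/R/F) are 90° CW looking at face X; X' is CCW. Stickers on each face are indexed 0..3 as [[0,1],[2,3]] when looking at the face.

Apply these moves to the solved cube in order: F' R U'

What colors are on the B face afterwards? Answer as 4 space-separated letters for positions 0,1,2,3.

Answer: Y Y W B

Derivation:
After move 1 (F'): F=GGGG U=WWRR R=YRYR D=OOYY L=OWOW
After move 2 (R): R=YYRR U=WGRG F=GOGY D=OBYB B=RBWB
After move 3 (U'): U=GGWR F=OWGY R=GORR B=YYWB L=RBOW
Query: B face = YYWB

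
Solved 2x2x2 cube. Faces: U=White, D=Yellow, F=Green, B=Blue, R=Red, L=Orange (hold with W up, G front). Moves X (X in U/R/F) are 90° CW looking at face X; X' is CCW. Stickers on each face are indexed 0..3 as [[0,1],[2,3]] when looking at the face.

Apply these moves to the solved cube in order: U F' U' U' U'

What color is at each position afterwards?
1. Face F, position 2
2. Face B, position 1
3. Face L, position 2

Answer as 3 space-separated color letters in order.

After move 1 (U): U=WWWW F=RRGG R=BBRR B=OOBB L=GGOO
After move 2 (F'): F=RGRG U=WWBR R=YBYR D=GOYY L=GWOW
After move 3 (U'): U=WRWB F=GWRG R=RGYR B=YBBB L=OOOW
After move 4 (U'): U=RBWW F=OORG R=GWYR B=RGBB L=YBOW
After move 5 (U'): U=BWRW F=YBRG R=OOYR B=GWBB L=RGOW
Query 1: F[2] = R
Query 2: B[1] = W
Query 3: L[2] = O

Answer: R W O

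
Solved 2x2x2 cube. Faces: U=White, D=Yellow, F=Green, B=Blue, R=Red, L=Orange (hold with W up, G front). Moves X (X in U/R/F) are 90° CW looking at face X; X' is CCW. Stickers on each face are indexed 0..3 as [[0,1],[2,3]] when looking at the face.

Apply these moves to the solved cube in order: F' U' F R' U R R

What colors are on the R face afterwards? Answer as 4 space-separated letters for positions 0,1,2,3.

Answer: R W R Y

Derivation:
After move 1 (F'): F=GGGG U=WWRR R=YRYR D=OOYY L=OWOW
After move 2 (U'): U=WRWR F=OWGG R=GGYR B=YRBB L=BBOW
After move 3 (F): F=GOGW U=WRWB R=WGRR D=YGYY L=BOOO
After move 4 (R'): R=GRWR U=WBWY F=GRGB D=YOYW B=YRGB
After move 5 (U): U=WWYB F=GRGB R=YRWR B=BOGB L=GROO
After move 6 (R): R=WYRR U=WRYB F=GOGW D=YGYB B=BOWB
After move 7 (R): R=RWRY U=WOYW F=GGGB D=YWYB B=BORB
Query: R face = RWRY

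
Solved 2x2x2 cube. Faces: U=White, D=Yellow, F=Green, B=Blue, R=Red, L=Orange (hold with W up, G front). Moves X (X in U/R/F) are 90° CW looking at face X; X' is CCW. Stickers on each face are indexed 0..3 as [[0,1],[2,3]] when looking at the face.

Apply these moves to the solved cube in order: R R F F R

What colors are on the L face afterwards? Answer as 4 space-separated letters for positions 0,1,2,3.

After move 1 (R): R=RRRR U=WGWG F=GYGY D=YBYB B=WBWB
After move 2 (R): R=RRRR U=WYWY F=GBGB D=YWYW B=GBGB
After move 3 (F): F=GGBB U=WYOO R=WRYR D=RRYW L=OYOW
After move 4 (F): F=BGBG U=WYWY R=OROR D=YWYW L=OROR
After move 5 (R): R=OORR U=WGWG F=BWBW D=YGYG B=YBYB
Query: L face = OROR

Answer: O R O R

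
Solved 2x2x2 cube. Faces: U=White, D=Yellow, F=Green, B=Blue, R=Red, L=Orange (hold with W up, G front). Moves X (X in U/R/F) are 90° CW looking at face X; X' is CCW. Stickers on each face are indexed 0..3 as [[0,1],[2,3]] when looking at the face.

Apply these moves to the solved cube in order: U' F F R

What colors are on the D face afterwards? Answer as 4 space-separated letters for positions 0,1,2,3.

After move 1 (U'): U=WWWW F=OOGG R=GGRR B=RRBB L=BBOO
After move 2 (F): F=GOGO U=WWOB R=WGWR D=RGYY L=BYOY
After move 3 (F): F=GGOO U=WWYY R=OGBR D=WWYY L=BROG
After move 4 (R): R=BORG U=WGYO F=GWOY D=WBYR B=YRWB
Query: D face = WBYR

Answer: W B Y R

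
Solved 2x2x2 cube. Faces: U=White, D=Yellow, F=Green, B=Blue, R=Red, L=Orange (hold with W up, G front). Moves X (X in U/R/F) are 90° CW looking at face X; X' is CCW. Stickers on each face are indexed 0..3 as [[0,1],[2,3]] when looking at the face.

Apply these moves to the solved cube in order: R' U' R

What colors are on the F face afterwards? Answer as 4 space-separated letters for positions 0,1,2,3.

After move 1 (R'): R=RRRR U=WBWB F=GWGW D=YGYG B=YBYB
After move 2 (U'): U=BBWW F=OOGW R=GWRR B=RRYB L=YBOO
After move 3 (R): R=RGRW U=BOWW F=OGGG D=YYYR B=WRBB
Query: F face = OGGG

Answer: O G G G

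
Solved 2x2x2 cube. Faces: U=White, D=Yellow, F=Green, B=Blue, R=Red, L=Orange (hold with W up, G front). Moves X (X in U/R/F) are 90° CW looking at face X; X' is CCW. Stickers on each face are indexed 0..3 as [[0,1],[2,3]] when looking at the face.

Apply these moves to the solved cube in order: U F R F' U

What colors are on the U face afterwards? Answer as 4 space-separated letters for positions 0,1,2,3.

After move 1 (U): U=WWWW F=RRGG R=BBRR B=OOBB L=GGOO
After move 2 (F): F=GRGR U=WWOG R=WBWR D=RBYY L=GYOY
After move 3 (R): R=WWRB U=WROR F=GBGY D=RBYO B=GOWB
After move 4 (F'): F=BYGG U=WRWR R=BWRB D=YYYO L=GROO
After move 5 (U): U=WWRR F=BWGG R=GORB B=GRWB L=BYOO
Query: U face = WWRR

Answer: W W R R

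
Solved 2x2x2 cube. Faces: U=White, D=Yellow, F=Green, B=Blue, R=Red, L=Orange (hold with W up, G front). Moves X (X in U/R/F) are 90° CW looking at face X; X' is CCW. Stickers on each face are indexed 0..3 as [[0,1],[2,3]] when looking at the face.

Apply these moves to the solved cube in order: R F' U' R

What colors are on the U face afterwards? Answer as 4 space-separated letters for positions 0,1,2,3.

Answer: G G W G

Derivation:
After move 1 (R): R=RRRR U=WGWG F=GYGY D=YBYB B=WBWB
After move 2 (F'): F=YYGG U=WGRR R=BRYR D=OOYB L=OGOW
After move 3 (U'): U=GRWR F=OGGG R=YYYR B=BRWB L=WBOW
After move 4 (R): R=YYRY U=GGWG F=OOGB D=OWYB B=RRRB
Query: U face = GGWG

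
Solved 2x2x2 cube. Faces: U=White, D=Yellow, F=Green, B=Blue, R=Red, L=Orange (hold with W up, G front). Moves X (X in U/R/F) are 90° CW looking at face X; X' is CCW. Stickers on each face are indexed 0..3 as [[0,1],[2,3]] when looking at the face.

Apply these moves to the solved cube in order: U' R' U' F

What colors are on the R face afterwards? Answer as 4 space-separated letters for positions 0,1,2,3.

Answer: W W W R

Derivation:
After move 1 (U'): U=WWWW F=OOGG R=GGRR B=RRBB L=BBOO
After move 2 (R'): R=GRGR U=WBWR F=OWGW D=YOYG B=YRYB
After move 3 (U'): U=BRWW F=BBGW R=OWGR B=GRYB L=YROO
After move 4 (F): F=GBWB U=BROR R=WWWR D=GOYG L=YYOO
Query: R face = WWWR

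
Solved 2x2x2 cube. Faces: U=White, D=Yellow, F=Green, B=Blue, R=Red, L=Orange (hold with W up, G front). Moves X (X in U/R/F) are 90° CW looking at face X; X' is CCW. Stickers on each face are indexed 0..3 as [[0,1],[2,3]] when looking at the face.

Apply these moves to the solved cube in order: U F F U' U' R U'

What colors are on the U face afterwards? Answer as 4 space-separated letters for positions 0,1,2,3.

Answer: O R Y W

Derivation:
After move 1 (U): U=WWWW F=RRGG R=BBRR B=OOBB L=GGOO
After move 2 (F): F=GRGR U=WWOG R=WBWR D=RBYY L=GYOY
After move 3 (F): F=GGRR U=WWYY R=OBGR D=WWYY L=GROB
After move 4 (U'): U=WYWY F=GRRR R=GGGR B=OBBB L=OOOB
After move 5 (U'): U=YYWW F=OORR R=GRGR B=GGBB L=OBOB
After move 6 (R): R=GGRR U=YOWR F=OWRY D=WBYG B=WGYB
After move 7 (U'): U=ORYW F=OBRY R=OWRR B=GGYB L=WGOB
Query: U face = ORYW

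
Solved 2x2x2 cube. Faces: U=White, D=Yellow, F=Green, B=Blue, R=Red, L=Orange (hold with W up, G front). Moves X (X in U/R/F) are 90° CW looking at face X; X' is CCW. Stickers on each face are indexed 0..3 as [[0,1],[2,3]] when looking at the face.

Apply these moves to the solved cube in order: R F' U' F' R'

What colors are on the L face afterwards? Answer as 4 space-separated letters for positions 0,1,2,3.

After move 1 (R): R=RRRR U=WGWG F=GYGY D=YBYB B=WBWB
After move 2 (F'): F=YYGG U=WGRR R=BRYR D=OOYB L=OGOW
After move 3 (U'): U=GRWR F=OGGG R=YYYR B=BRWB L=WBOW
After move 4 (F'): F=GGOG U=GRYY R=OYOR D=BWYB L=WROW
After move 5 (R'): R=YROO U=GWYB F=GROY D=BGYG B=BRWB
Query: L face = WROW

Answer: W R O W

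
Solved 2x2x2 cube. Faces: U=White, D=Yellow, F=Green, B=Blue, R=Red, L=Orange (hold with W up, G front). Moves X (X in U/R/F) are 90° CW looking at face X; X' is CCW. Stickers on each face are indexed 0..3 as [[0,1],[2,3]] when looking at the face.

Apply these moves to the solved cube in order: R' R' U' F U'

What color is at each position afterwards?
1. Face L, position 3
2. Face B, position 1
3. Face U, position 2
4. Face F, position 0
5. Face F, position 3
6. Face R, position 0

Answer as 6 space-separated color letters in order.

After move 1 (R'): R=RRRR U=WBWB F=GWGW D=YGYG B=YBYB
After move 2 (R'): R=RRRR U=WYWY F=GBGB D=YWYW B=GBGB
After move 3 (U'): U=YYWW F=OOGB R=GBRR B=RRGB L=GBOO
After move 4 (F): F=GOBO U=YYOB R=WBWR D=RGYW L=GYOW
After move 5 (U'): U=YBYO F=GYBO R=GOWR B=WBGB L=RROW
Query 1: L[3] = W
Query 2: B[1] = B
Query 3: U[2] = Y
Query 4: F[0] = G
Query 5: F[3] = O
Query 6: R[0] = G

Answer: W B Y G O G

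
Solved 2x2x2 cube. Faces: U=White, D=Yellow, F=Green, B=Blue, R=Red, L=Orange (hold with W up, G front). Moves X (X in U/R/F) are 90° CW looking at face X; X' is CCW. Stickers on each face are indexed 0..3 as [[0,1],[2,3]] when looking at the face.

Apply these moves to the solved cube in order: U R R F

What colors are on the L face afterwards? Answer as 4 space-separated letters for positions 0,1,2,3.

After move 1 (U): U=WWWW F=RRGG R=BBRR B=OOBB L=GGOO
After move 2 (R): R=RBRB U=WRWG F=RYGY D=YBYO B=WOWB
After move 3 (R): R=RRBB U=WYWY F=RBGO D=YWYW B=GORB
After move 4 (F): F=GROB U=WYOG R=WRYB D=BRYW L=GYOW
Query: L face = GYOW

Answer: G Y O W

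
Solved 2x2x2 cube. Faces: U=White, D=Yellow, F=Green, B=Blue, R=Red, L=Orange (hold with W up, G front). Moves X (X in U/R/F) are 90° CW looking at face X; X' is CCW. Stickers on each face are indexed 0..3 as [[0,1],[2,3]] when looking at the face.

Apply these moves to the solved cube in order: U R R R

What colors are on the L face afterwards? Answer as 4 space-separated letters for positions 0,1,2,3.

Answer: G G O O

Derivation:
After move 1 (U): U=WWWW F=RRGG R=BBRR B=OOBB L=GGOO
After move 2 (R): R=RBRB U=WRWG F=RYGY D=YBYO B=WOWB
After move 3 (R): R=RRBB U=WYWY F=RBGO D=YWYW B=GORB
After move 4 (R): R=BRBR U=WBWO F=RWGW D=YRYG B=YOYB
Query: L face = GGOO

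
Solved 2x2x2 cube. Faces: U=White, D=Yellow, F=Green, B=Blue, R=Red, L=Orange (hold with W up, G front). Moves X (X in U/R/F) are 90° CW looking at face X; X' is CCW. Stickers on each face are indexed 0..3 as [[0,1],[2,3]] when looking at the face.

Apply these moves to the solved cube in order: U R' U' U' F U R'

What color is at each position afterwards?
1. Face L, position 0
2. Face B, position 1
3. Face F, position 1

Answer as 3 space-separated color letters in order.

Answer: G Y O

Derivation:
After move 1 (U): U=WWWW F=RRGG R=BBRR B=OOBB L=GGOO
After move 2 (R'): R=BRBR U=WBWO F=RWGW D=YRYG B=YOYB
After move 3 (U'): U=BOWW F=GGGW R=RWBR B=BRYB L=YOOO
After move 4 (U'): U=OWBW F=YOGW R=GGBR B=RWYB L=BROO
After move 5 (F): F=GYWO U=OWOR R=BGWR D=BGYG L=BYOR
After move 6 (U): U=OORW F=BGWO R=RWWR B=BYYB L=GYOR
After move 7 (R'): R=WRRW U=OYRB F=BOWW D=BGYO B=GYGB
Query 1: L[0] = G
Query 2: B[1] = Y
Query 3: F[1] = O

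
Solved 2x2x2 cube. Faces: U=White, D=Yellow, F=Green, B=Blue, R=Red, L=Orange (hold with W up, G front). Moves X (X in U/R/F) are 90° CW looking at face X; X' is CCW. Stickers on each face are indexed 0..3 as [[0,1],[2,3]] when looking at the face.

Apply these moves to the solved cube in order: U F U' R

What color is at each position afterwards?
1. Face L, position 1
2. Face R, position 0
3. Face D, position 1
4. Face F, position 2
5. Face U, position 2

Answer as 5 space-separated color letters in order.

Answer: O W B G W

Derivation:
After move 1 (U): U=WWWW F=RRGG R=BBRR B=OOBB L=GGOO
After move 2 (F): F=GRGR U=WWOG R=WBWR D=RBYY L=GYOY
After move 3 (U'): U=WGWO F=GYGR R=GRWR B=WBBB L=OOOY
After move 4 (R): R=WGRR U=WYWR F=GBGY D=RBYW B=OBGB
Query 1: L[1] = O
Query 2: R[0] = W
Query 3: D[1] = B
Query 4: F[2] = G
Query 5: U[2] = W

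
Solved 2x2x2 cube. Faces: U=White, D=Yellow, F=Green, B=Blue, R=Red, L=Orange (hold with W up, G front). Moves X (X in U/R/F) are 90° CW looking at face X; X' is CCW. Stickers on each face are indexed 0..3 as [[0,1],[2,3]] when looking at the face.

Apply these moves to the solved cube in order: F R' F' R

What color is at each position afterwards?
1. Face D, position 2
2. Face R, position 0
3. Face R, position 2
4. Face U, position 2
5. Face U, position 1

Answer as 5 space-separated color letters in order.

Answer: Y R W R O

Derivation:
After move 1 (F): F=GGGG U=WWOO R=WRWR D=RRYY L=OYOY
After move 2 (R'): R=RRWW U=WBOB F=GWGO D=RGYG B=YBRB
After move 3 (F'): F=WOGG U=WBRW R=GRRW D=YYYG L=OBOO
After move 4 (R): R=RGWR U=WORG F=WYGG D=YRYY B=WBBB
Query 1: D[2] = Y
Query 2: R[0] = R
Query 3: R[2] = W
Query 4: U[2] = R
Query 5: U[1] = O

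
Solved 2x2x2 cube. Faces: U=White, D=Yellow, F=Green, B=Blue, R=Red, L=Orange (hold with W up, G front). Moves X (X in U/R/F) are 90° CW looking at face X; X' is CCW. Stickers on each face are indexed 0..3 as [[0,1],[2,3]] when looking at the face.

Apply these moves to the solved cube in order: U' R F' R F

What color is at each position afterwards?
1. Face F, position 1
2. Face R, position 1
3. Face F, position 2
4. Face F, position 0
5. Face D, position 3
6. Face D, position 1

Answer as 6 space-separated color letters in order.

After move 1 (U'): U=WWWW F=OOGG R=GGRR B=RRBB L=BBOO
After move 2 (R): R=RGRG U=WOWG F=OYGY D=YBYR B=WRWB
After move 3 (F'): F=YYOG U=WORR R=BGYG D=BOYR L=BGOW
After move 4 (R): R=YBGG U=WYRG F=YOOR D=BWYW B=RROB
After move 5 (F): F=OYRO U=WYWG R=RBGG D=GYYW L=BBOW
Query 1: F[1] = Y
Query 2: R[1] = B
Query 3: F[2] = R
Query 4: F[0] = O
Query 5: D[3] = W
Query 6: D[1] = Y

Answer: Y B R O W Y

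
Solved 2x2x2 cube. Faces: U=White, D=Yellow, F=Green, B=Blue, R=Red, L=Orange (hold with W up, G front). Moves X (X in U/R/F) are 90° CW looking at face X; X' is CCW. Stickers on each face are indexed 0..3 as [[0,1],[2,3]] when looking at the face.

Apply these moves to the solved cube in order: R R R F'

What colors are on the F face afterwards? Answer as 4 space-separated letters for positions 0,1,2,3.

After move 1 (R): R=RRRR U=WGWG F=GYGY D=YBYB B=WBWB
After move 2 (R): R=RRRR U=WYWY F=GBGB D=YWYW B=GBGB
After move 3 (R): R=RRRR U=WBWB F=GWGW D=YGYG B=YBYB
After move 4 (F'): F=WWGG U=WBRR R=GRYR D=OOYG L=OBOW
Query: F face = WWGG

Answer: W W G G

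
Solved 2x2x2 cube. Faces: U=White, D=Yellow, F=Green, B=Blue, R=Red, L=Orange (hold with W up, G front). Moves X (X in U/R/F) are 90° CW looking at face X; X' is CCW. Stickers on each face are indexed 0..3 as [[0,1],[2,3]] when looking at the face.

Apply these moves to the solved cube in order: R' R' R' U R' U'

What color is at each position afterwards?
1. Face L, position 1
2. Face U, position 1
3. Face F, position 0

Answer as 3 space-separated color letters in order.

After move 1 (R'): R=RRRR U=WBWB F=GWGW D=YGYG B=YBYB
After move 2 (R'): R=RRRR U=WYWY F=GBGB D=YWYW B=GBGB
After move 3 (R'): R=RRRR U=WGWG F=GYGY D=YBYB B=WBWB
After move 4 (U): U=WWGG F=RRGY R=WBRR B=OOWB L=GYOO
After move 5 (R'): R=BRWR U=WWGO F=RWGG D=YRYY B=BOBB
After move 6 (U'): U=WOWG F=GYGG R=RWWR B=BRBB L=BOOO
Query 1: L[1] = O
Query 2: U[1] = O
Query 3: F[0] = G

Answer: O O G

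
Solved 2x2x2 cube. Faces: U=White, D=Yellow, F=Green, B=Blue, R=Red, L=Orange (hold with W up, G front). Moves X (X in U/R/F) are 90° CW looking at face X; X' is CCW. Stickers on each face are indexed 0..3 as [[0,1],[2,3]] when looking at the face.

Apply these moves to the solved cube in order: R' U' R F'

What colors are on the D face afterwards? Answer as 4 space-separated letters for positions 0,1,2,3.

Answer: B O Y R

Derivation:
After move 1 (R'): R=RRRR U=WBWB F=GWGW D=YGYG B=YBYB
After move 2 (U'): U=BBWW F=OOGW R=GWRR B=RRYB L=YBOO
After move 3 (R): R=RGRW U=BOWW F=OGGG D=YYYR B=WRBB
After move 4 (F'): F=GGOG U=BORR R=YGYW D=BOYR L=YWOW
Query: D face = BOYR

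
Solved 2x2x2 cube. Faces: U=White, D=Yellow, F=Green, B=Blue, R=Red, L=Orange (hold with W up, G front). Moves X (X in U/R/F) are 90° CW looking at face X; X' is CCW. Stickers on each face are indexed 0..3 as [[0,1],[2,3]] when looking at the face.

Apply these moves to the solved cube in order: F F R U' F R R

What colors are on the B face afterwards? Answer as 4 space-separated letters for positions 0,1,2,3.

After move 1 (F): F=GGGG U=WWOO R=WRWR D=RRYY L=OYOY
After move 2 (F): F=GGGG U=WWYY R=OROR D=WWYY L=OROR
After move 3 (R): R=OORR U=WGYG F=GWGY D=WBYB B=YBWB
After move 4 (U'): U=GGWY F=ORGY R=GWRR B=OOWB L=YBOR
After move 5 (F): F=GOYR U=GGRB R=WWYR D=RGYB L=YWOB
After move 6 (R): R=YWRW U=GORR F=GGYB D=RWYO B=BOGB
After move 7 (R): R=RYWW U=GGRB F=GWYO D=RGYB B=ROOB
Query: B face = ROOB

Answer: R O O B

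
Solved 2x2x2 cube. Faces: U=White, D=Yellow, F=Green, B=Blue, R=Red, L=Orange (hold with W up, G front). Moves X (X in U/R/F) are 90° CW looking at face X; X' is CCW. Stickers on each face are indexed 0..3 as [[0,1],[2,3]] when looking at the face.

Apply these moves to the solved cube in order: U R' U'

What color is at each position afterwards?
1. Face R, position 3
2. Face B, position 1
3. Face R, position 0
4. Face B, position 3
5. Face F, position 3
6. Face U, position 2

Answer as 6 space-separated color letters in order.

After move 1 (U): U=WWWW F=RRGG R=BBRR B=OOBB L=GGOO
After move 2 (R'): R=BRBR U=WBWO F=RWGW D=YRYG B=YOYB
After move 3 (U'): U=BOWW F=GGGW R=RWBR B=BRYB L=YOOO
Query 1: R[3] = R
Query 2: B[1] = R
Query 3: R[0] = R
Query 4: B[3] = B
Query 5: F[3] = W
Query 6: U[2] = W

Answer: R R R B W W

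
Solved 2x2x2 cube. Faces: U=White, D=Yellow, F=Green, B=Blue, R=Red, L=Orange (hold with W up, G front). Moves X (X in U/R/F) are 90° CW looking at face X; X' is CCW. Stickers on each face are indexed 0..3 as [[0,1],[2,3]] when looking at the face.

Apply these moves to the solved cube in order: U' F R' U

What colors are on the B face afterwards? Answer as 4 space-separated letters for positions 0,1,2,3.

After move 1 (U'): U=WWWW F=OOGG R=GGRR B=RRBB L=BBOO
After move 2 (F): F=GOGO U=WWOB R=WGWR D=RGYY L=BYOY
After move 3 (R'): R=GRWW U=WBOR F=GWGB D=ROYO B=YRGB
After move 4 (U): U=OWRB F=GRGB R=YRWW B=BYGB L=GWOY
Query: B face = BYGB

Answer: B Y G B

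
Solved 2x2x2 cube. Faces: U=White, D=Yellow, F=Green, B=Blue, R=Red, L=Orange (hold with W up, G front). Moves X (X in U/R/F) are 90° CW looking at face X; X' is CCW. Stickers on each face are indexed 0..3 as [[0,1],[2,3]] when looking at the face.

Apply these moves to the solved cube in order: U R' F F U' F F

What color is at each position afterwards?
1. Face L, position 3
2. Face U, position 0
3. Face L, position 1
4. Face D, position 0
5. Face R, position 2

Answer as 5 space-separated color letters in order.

After move 1 (U): U=WWWW F=RRGG R=BBRR B=OOBB L=GGOO
After move 2 (R'): R=BRBR U=WBWO F=RWGW D=YRYG B=YOYB
After move 3 (F): F=GRWW U=WBOG R=WROR D=BBYG L=GYOR
After move 4 (F): F=WGWR U=WBRY R=ORGR D=OWYG L=GBOB
After move 5 (U'): U=BYWR F=GBWR R=WGGR B=ORYB L=YOOB
After move 6 (F): F=WGRB U=BYBO R=WGRR D=GWYG L=YOOW
After move 7 (F): F=RWBG U=BYWO R=BGOR D=RWYG L=YGOW
Query 1: L[3] = W
Query 2: U[0] = B
Query 3: L[1] = G
Query 4: D[0] = R
Query 5: R[2] = O

Answer: W B G R O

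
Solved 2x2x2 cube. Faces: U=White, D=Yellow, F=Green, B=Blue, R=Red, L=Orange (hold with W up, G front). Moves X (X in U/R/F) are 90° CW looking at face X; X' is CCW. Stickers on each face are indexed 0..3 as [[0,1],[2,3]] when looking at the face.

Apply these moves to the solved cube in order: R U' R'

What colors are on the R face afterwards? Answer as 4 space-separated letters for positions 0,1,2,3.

Answer: Y R G R

Derivation:
After move 1 (R): R=RRRR U=WGWG F=GYGY D=YBYB B=WBWB
After move 2 (U'): U=GGWW F=OOGY R=GYRR B=RRWB L=WBOO
After move 3 (R'): R=YRGR U=GWWR F=OGGW D=YOYY B=BRBB
Query: R face = YRGR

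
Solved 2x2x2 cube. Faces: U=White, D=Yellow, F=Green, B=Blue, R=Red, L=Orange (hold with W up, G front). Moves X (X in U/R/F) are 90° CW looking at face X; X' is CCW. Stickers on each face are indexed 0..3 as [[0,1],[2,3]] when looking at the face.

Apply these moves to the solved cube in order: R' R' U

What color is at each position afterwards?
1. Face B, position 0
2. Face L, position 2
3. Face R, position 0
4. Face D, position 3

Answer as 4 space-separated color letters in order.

After move 1 (R'): R=RRRR U=WBWB F=GWGW D=YGYG B=YBYB
After move 2 (R'): R=RRRR U=WYWY F=GBGB D=YWYW B=GBGB
After move 3 (U): U=WWYY F=RRGB R=GBRR B=OOGB L=GBOO
Query 1: B[0] = O
Query 2: L[2] = O
Query 3: R[0] = G
Query 4: D[3] = W

Answer: O O G W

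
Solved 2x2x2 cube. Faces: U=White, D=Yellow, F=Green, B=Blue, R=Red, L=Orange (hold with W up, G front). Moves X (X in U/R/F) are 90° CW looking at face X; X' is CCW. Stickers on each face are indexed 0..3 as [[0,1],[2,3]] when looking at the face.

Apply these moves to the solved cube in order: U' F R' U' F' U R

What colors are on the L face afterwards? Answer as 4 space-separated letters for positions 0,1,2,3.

After move 1 (U'): U=WWWW F=OOGG R=GGRR B=RRBB L=BBOO
After move 2 (F): F=GOGO U=WWOB R=WGWR D=RGYY L=BYOY
After move 3 (R'): R=GRWW U=WBOR F=GWGB D=ROYO B=YRGB
After move 4 (U'): U=BRWO F=BYGB R=GWWW B=GRGB L=YROY
After move 5 (F'): F=YBBG U=BRGW R=OWRW D=RYYO L=YOOW
After move 6 (U): U=GBWR F=OWBG R=GRRW B=YOGB L=YBOW
After move 7 (R): R=RGWR U=GWWG F=OYBO D=RGYY B=ROBB
Query: L face = YBOW

Answer: Y B O W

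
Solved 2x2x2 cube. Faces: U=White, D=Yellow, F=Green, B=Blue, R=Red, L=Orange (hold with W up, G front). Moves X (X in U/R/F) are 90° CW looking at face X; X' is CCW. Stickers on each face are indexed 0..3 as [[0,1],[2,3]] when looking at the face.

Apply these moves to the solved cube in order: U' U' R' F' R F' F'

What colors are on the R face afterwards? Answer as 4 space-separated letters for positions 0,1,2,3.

After move 1 (U'): U=WWWW F=OOGG R=GGRR B=RRBB L=BBOO
After move 2 (U'): U=WWWW F=BBGG R=OORR B=GGBB L=RROO
After move 3 (R'): R=OROR U=WBWG F=BWGW D=YBYG B=YGYB
After move 4 (F'): F=WWBG U=WBOO R=BRYR D=ROYG L=RGOW
After move 5 (R): R=YBRR U=WWOG F=WOBG D=RYYY B=OGBB
After move 6 (F'): F=OGWB U=WWYR R=YBRR D=GWYY L=RGOO
After move 7 (F'): F=GBOW U=WWYR R=WBGR D=GOYY L=RROY
Query: R face = WBGR

Answer: W B G R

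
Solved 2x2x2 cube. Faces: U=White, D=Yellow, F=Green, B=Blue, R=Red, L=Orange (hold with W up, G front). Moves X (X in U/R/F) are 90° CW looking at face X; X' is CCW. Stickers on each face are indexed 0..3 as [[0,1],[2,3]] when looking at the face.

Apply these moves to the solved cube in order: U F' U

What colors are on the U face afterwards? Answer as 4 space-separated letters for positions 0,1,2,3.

After move 1 (U): U=WWWW F=RRGG R=BBRR B=OOBB L=GGOO
After move 2 (F'): F=RGRG U=WWBR R=YBYR D=GOYY L=GWOW
After move 3 (U): U=BWRW F=YBRG R=OOYR B=GWBB L=RGOW
Query: U face = BWRW

Answer: B W R W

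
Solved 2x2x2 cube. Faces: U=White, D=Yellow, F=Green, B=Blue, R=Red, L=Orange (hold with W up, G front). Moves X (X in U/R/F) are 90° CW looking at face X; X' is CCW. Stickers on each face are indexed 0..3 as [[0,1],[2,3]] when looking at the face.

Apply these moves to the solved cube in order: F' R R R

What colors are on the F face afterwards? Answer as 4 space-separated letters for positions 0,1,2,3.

After move 1 (F'): F=GGGG U=WWRR R=YRYR D=OOYY L=OWOW
After move 2 (R): R=YYRR U=WGRG F=GOGY D=OBYB B=RBWB
After move 3 (R): R=RYRY U=WORY F=GBGB D=OWYR B=GBGB
After move 4 (R): R=RRYY U=WBRB F=GWGR D=OGYG B=YBOB
Query: F face = GWGR

Answer: G W G R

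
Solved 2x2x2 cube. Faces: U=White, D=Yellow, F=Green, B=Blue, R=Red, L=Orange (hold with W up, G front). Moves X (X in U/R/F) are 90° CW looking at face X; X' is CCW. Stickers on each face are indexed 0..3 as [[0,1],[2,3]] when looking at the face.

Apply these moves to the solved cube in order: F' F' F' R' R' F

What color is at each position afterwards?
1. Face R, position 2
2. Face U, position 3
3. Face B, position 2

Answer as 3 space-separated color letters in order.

Answer: Y Y G

Derivation:
After move 1 (F'): F=GGGG U=WWRR R=YRYR D=OOYY L=OWOW
After move 2 (F'): F=GGGG U=WWYY R=OROR D=WWYY L=OROR
After move 3 (F'): F=GGGG U=WWOO R=WRWR D=RRYY L=OYOY
After move 4 (R'): R=RRWW U=WBOB F=GWGO D=RGYG B=YBRB
After move 5 (R'): R=RWRW U=WROY F=GBGB D=RWYO B=GBGB
After move 6 (F): F=GGBB U=WRYY R=OWYW D=RRYO L=OROW
Query 1: R[2] = Y
Query 2: U[3] = Y
Query 3: B[2] = G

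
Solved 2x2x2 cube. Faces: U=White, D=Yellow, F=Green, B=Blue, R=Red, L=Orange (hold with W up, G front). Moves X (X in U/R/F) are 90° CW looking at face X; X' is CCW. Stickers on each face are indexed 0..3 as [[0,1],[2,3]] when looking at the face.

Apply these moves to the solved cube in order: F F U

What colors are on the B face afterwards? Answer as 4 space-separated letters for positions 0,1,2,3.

After move 1 (F): F=GGGG U=WWOO R=WRWR D=RRYY L=OYOY
After move 2 (F): F=GGGG U=WWYY R=OROR D=WWYY L=OROR
After move 3 (U): U=YWYW F=ORGG R=BBOR B=ORBB L=GGOR
Query: B face = ORBB

Answer: O R B B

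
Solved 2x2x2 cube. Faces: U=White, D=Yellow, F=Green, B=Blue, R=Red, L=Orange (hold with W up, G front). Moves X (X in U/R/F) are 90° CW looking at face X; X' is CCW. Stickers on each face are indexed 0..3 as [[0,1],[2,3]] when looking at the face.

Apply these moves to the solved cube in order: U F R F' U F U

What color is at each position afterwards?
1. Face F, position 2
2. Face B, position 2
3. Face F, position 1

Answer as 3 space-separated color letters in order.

After move 1 (U): U=WWWW F=RRGG R=BBRR B=OOBB L=GGOO
After move 2 (F): F=GRGR U=WWOG R=WBWR D=RBYY L=GYOY
After move 3 (R): R=WWRB U=WROR F=GBGY D=RBYO B=GOWB
After move 4 (F'): F=BYGG U=WRWR R=BWRB D=YYYO L=GROO
After move 5 (U): U=WWRR F=BWGG R=GORB B=GRWB L=BYOO
After move 6 (F): F=GBGW U=WWOY R=RORB D=RGYO L=BYOY
After move 7 (U): U=OWYW F=ROGW R=GRRB B=BYWB L=GBOY
Query 1: F[2] = G
Query 2: B[2] = W
Query 3: F[1] = O

Answer: G W O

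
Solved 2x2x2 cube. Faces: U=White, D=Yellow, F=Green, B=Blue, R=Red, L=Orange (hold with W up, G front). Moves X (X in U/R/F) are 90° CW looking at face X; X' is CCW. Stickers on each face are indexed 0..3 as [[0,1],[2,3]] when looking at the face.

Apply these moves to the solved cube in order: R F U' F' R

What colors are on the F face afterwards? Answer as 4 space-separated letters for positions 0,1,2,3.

After move 1 (R): R=RRRR U=WGWG F=GYGY D=YBYB B=WBWB
After move 2 (F): F=GGYY U=WGOO R=WRGR D=RRYB L=OYOB
After move 3 (U'): U=GOWO F=OYYY R=GGGR B=WRWB L=WBOB
After move 4 (F'): F=YYOY U=GOGG R=RGRR D=BBYB L=WOOW
After move 5 (R): R=RRRG U=GYGY F=YBOB D=BWYW B=GROB
Query: F face = YBOB

Answer: Y B O B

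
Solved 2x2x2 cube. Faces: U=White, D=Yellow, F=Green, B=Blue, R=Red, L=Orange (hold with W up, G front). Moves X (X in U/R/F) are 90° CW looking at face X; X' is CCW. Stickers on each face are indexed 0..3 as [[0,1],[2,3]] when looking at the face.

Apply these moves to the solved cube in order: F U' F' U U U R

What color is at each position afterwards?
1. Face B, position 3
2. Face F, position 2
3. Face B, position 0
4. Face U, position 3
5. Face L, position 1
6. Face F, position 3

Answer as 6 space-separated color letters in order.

Answer: B O G G R Y

Derivation:
After move 1 (F): F=GGGG U=WWOO R=WRWR D=RRYY L=OYOY
After move 2 (U'): U=WOWO F=OYGG R=GGWR B=WRBB L=BBOY
After move 3 (F'): F=YGOG U=WOGW R=RGRR D=BYYY L=BOOW
After move 4 (U): U=GWWO F=RGOG R=WRRR B=BOBB L=YGOW
After move 5 (U): U=WGOW F=WROG R=BORR B=YGBB L=RGOW
After move 6 (U): U=OWWG F=BOOG R=YGRR B=RGBB L=WROW
After move 7 (R): R=RYRG U=OOWG F=BYOY D=BBYR B=GGWB
Query 1: B[3] = B
Query 2: F[2] = O
Query 3: B[0] = G
Query 4: U[3] = G
Query 5: L[1] = R
Query 6: F[3] = Y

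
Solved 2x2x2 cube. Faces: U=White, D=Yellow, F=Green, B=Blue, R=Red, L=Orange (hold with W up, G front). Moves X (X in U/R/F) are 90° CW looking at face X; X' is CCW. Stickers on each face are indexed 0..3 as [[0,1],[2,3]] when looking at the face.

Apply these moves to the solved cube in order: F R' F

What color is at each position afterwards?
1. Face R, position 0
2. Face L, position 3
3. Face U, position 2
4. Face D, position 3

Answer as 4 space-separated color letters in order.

Answer: O G Y G

Derivation:
After move 1 (F): F=GGGG U=WWOO R=WRWR D=RRYY L=OYOY
After move 2 (R'): R=RRWW U=WBOB F=GWGO D=RGYG B=YBRB
After move 3 (F): F=GGOW U=WBYY R=ORBW D=WRYG L=OROG
Query 1: R[0] = O
Query 2: L[3] = G
Query 3: U[2] = Y
Query 4: D[3] = G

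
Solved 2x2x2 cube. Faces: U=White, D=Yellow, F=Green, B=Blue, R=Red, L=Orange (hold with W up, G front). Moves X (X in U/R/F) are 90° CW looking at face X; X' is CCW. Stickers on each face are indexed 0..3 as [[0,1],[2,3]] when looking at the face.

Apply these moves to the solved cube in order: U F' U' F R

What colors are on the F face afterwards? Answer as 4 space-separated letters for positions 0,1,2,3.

After move 1 (U): U=WWWW F=RRGG R=BBRR B=OOBB L=GGOO
After move 2 (F'): F=RGRG U=WWBR R=YBYR D=GOYY L=GWOW
After move 3 (U'): U=WRWB F=GWRG R=RGYR B=YBBB L=OOOW
After move 4 (F): F=RGGW U=WRWO R=WGBR D=YRYY L=OGOO
After move 5 (R): R=BWRG U=WGWW F=RRGY D=YBYY B=OBRB
Query: F face = RRGY

Answer: R R G Y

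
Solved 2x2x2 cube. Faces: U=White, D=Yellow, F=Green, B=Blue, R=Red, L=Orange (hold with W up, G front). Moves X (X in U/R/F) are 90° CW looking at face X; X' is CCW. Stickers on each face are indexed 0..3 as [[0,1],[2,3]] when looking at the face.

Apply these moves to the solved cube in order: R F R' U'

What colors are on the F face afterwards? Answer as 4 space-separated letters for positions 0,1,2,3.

Answer: O Y Y O

Derivation:
After move 1 (R): R=RRRR U=WGWG F=GYGY D=YBYB B=WBWB
After move 2 (F): F=GGYY U=WGOO R=WRGR D=RRYB L=OYOB
After move 3 (R'): R=RRWG U=WWOW F=GGYO D=RGYY B=BBRB
After move 4 (U'): U=WWWO F=OYYO R=GGWG B=RRRB L=BBOB
Query: F face = OYYO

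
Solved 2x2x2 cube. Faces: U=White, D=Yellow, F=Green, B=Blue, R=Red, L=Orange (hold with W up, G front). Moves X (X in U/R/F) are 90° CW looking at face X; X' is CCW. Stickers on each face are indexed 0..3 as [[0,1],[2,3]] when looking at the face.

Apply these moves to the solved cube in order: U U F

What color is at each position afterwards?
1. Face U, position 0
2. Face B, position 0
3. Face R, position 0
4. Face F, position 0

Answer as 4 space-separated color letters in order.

After move 1 (U): U=WWWW F=RRGG R=BBRR B=OOBB L=GGOO
After move 2 (U): U=WWWW F=BBGG R=OORR B=GGBB L=RROO
After move 3 (F): F=GBGB U=WWOR R=WOWR D=ROYY L=RYOY
Query 1: U[0] = W
Query 2: B[0] = G
Query 3: R[0] = W
Query 4: F[0] = G

Answer: W G W G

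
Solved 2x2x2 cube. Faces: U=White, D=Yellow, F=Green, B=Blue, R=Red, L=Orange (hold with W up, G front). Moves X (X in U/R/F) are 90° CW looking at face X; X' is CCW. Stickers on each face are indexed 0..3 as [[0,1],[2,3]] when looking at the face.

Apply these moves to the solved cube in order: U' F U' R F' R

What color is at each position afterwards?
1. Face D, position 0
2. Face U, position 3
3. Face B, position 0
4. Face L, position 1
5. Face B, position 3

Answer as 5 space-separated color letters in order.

Answer: R G R O B

Derivation:
After move 1 (U'): U=WWWW F=OOGG R=GGRR B=RRBB L=BBOO
After move 2 (F): F=GOGO U=WWOB R=WGWR D=RGYY L=BYOY
After move 3 (U'): U=WBWO F=BYGO R=GOWR B=WGBB L=RROY
After move 4 (R): R=WGRO U=WYWO F=BGGY D=RBYW B=OGBB
After move 5 (F'): F=GYBG U=WYWR R=BGRO D=RYYW L=ROOW
After move 6 (R): R=RBOG U=WYWG F=GYBW D=RBYO B=RGYB
Query 1: D[0] = R
Query 2: U[3] = G
Query 3: B[0] = R
Query 4: L[1] = O
Query 5: B[3] = B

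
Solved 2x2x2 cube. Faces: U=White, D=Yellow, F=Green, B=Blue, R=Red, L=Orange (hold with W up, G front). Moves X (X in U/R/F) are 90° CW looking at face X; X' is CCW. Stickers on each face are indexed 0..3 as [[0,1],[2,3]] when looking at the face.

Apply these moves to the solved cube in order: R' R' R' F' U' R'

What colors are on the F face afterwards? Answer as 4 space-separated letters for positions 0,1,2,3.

Answer: O R G R

Derivation:
After move 1 (R'): R=RRRR U=WBWB F=GWGW D=YGYG B=YBYB
After move 2 (R'): R=RRRR U=WYWY F=GBGB D=YWYW B=GBGB
After move 3 (R'): R=RRRR U=WGWG F=GYGY D=YBYB B=WBWB
After move 4 (F'): F=YYGG U=WGRR R=BRYR D=OOYB L=OGOW
After move 5 (U'): U=GRWR F=OGGG R=YYYR B=BRWB L=WBOW
After move 6 (R'): R=YRYY U=GWWB F=ORGR D=OGYG B=BROB
Query: F face = ORGR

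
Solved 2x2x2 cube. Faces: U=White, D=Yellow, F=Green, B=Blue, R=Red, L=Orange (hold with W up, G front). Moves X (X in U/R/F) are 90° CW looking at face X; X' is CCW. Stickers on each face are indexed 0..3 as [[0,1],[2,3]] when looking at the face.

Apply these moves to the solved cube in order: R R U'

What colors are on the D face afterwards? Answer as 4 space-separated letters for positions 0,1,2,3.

Answer: Y W Y W

Derivation:
After move 1 (R): R=RRRR U=WGWG F=GYGY D=YBYB B=WBWB
After move 2 (R): R=RRRR U=WYWY F=GBGB D=YWYW B=GBGB
After move 3 (U'): U=YYWW F=OOGB R=GBRR B=RRGB L=GBOO
Query: D face = YWYW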